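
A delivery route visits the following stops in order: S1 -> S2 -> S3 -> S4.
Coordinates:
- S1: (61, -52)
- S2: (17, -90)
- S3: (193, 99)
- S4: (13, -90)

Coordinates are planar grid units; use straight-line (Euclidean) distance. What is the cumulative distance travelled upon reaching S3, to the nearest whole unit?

316

Leg distances:
S1→S2: 58.1  (cumulative 58.1)
S2→S3: 258.3  (cumulative 316.4)
Cumulative distance at S3 ≈ 316.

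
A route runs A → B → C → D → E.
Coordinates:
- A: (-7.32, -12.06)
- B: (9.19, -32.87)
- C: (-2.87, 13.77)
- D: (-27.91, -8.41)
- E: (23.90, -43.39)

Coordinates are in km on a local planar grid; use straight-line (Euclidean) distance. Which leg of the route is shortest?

Leg distances:
A→B: 26.6 km
B→C: 48.2 km
C→D: 33.5 km
D→E: 62.5 km
The shortest leg is A–B at 26.6 km.

A–B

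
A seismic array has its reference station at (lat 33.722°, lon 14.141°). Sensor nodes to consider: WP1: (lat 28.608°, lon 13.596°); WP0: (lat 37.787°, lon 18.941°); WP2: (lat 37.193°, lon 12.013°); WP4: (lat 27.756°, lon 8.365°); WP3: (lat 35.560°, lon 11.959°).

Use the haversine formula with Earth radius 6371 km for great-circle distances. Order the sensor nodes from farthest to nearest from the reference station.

Distances from the reference station:
WP4 (lat 27.756°, lon 8.365°): 862.7 km
WP0 (lat 37.787°, lon 18.941°): 625.8 km
WP1 (lat 28.608°, lon 13.596°): 571.0 km
WP2 (lat 37.193°, lon 12.013°): 431.4 km
WP3 (lat 35.560°, lon 11.959°): 285.7 km

WP4, WP0, WP1, WP2, WP3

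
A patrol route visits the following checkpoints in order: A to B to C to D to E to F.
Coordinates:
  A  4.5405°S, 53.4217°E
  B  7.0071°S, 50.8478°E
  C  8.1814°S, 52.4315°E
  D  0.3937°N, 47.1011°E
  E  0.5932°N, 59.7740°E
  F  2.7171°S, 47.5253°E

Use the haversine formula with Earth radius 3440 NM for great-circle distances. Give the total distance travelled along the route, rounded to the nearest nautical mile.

2459 NM

Leg distances:
A→B: 213.5 NM  (cumulative 213.5 NM)
B→C: 117.7 NM  (cumulative 331.2 NM)
C→D: 605.7 NM  (cumulative 936.8 NM)
D→E: 760.9 NM  (cumulative 1697.8 NM)
E→F: 761.6 NM  (cumulative 2459.3 NM)
Total route length ≈ 2459 NM.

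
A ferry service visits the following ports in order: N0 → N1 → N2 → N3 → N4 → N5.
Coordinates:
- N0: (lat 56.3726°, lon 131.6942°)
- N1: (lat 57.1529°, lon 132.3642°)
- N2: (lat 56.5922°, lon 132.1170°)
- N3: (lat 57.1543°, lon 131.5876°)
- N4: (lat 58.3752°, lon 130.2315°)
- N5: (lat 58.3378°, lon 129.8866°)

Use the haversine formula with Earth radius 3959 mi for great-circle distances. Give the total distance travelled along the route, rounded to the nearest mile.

254 mi

Leg distances:
N0→N1: 59.6 mi  (cumulative 59.6 mi)
N1→N2: 39.9 mi  (cumulative 99.4 mi)
N2→N3: 43.7 mi  (cumulative 143.1 mi)
N3→N4: 98.1 mi  (cumulative 241.2 mi)
N4→N5: 12.8 mi  (cumulative 253.9 mi)
Total route length ≈ 254 mi.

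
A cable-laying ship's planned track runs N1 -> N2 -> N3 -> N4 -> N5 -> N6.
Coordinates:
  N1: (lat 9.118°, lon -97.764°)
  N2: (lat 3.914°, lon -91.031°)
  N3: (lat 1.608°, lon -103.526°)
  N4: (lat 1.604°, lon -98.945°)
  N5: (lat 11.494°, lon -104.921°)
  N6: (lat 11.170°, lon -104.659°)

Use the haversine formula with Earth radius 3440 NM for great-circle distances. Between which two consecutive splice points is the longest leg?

Leg distances:
N1→N2: 508.7 NM
N2→N3: 762.0 NM
N3→N4: 274.9 NM
N4→N5: 692.3 NM
N5→N6: 24.8 NM
The longest leg is N2–N3 at 762.0 NM.

N2–N3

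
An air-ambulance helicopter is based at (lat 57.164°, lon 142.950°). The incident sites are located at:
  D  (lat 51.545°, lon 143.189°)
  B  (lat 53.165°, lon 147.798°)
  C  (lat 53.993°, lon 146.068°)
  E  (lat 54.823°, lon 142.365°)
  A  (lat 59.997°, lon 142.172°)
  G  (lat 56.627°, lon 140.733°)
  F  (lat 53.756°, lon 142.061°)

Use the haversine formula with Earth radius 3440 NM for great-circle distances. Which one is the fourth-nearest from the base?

F

Distances from the base ((lat 57.164°, lon 142.950°)):
G: 79.5 NM
E: 141.9 NM
A: 171.8 NM
F: 206.8 NM
C: 217.8 NM
B: 291.9 NM
D: 337.5 NM
The fourth-nearest is F at 206.8 NM.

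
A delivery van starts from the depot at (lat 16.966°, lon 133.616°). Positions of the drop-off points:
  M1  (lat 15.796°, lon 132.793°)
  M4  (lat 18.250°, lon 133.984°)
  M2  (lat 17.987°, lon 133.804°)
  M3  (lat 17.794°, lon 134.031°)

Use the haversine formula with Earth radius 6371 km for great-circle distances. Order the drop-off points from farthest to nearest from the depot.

M1, M4, M2, M3

Distances from the depot:
M1 (lat 15.796°, lon 132.793°): 157.0 km
M4 (lat 18.250°, lon 133.984°): 148.0 km
M2 (lat 17.987°, lon 133.804°): 115.3 km
M3 (lat 17.794°, lon 134.031°): 102.1 km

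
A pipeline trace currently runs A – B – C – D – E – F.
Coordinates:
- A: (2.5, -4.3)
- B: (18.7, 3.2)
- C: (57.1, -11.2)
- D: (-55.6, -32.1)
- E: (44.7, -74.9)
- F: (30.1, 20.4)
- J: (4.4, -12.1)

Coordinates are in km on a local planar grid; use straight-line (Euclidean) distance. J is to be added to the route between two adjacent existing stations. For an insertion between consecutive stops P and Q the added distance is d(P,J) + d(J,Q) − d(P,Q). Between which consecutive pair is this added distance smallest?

between C and D

Added distance for inserting J between each consecutive pair:
A–B: 11.1 km
B–C: 32.6 km
C–D: 1.3 km
D–E: 28.8 km
E–F: 19.6 km
Smallest added distance is 1.3 km, inserting between C and D.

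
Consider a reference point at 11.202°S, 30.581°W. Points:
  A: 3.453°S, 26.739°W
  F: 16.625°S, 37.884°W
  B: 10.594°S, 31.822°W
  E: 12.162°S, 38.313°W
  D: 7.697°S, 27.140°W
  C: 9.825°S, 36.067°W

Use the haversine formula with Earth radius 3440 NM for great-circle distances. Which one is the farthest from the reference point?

F

Distances from the reference point (11.202°S, 30.581°W):
F: 535.7 NM
A: 518.4 NM
E: 458.2 NM
C: 334.2 NM
D: 292.9 NM
B: 81.8 NM
The farthest is F at 535.7 NM.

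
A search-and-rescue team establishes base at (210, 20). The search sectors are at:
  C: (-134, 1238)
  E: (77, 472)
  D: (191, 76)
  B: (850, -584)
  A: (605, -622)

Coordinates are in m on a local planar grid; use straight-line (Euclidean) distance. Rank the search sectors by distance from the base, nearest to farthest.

Distances from the base:
D (191, 76): 59.1 m
E (77, 472): 471.2 m
A (605, -622): 753.8 m
B (850, -584): 880.0 m
C (-134, 1238): 1265.6 m

D, E, A, B, C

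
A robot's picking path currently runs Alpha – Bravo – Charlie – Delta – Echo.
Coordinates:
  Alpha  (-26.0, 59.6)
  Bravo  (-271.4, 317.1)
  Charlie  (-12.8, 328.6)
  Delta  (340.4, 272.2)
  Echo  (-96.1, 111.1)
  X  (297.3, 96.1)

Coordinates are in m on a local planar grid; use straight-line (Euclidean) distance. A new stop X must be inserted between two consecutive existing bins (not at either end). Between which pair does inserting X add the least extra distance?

Added distance for inserting X between each consecutive pair:
Alpha–Bravo: 579.8 m
Bravo–Charlie: 738.9 m
Charlie–Delta: 211.2 m
Delta–Echo: 109.7 m
Smallest added distance is 109.7 m, inserting between Delta and Echo.

between Delta and Echo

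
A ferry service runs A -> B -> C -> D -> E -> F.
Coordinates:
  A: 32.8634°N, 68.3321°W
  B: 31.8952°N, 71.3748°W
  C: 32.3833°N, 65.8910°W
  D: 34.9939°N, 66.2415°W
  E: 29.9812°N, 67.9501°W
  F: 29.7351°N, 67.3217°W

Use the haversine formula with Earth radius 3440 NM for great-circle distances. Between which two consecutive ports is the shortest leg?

Leg distances:
A→B: 164.9 NM
B→C: 280.3 NM
C→D: 157.7 NM
D→E: 313.1 NM
E→F: 35.9 NM
The shortest leg is E–F at 35.9 NM.

E–F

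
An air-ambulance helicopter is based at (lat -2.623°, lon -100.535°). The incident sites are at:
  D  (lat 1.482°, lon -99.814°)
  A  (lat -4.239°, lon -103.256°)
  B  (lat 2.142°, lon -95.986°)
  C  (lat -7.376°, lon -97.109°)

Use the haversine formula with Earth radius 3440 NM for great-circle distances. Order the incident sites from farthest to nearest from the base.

B, C, D, A

Computing each great-circle distance from (lat -2.623°, lon -100.535°):
B (lat 2.142°, lon -95.986°): 395.5 NM
C (lat -7.376°, lon -97.109°): 351.3 NM
D (lat 1.482°, lon -99.814°): 250.2 NM
A (lat -4.239°, lon -103.256°): 189.7 NM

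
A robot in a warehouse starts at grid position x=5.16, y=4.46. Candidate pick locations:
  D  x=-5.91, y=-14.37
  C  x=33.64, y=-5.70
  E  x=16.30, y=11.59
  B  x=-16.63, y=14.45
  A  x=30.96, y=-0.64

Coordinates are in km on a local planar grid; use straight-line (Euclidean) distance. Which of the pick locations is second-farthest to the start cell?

A

Distance to each, sorted:
C: 30.2 km
A: 26.3 km
B: 24.0 km
D: 21.8 km
E: 13.2 km
The second-farthest is A at 26.3 km.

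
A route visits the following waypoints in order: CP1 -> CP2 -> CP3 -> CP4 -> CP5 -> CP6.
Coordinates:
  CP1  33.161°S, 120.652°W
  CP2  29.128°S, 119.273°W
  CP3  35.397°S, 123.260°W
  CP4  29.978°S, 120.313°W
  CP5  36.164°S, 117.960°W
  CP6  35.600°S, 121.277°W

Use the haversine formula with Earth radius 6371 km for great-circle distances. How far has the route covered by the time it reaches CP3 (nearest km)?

Leg distances:
CP1→CP2: 467.2 km  (cumulative 467.2 km)
CP2→CP3: 791.3 km  (cumulative 1258.5 km)
Cumulative distance at CP3 ≈ 1259 km.

1259 km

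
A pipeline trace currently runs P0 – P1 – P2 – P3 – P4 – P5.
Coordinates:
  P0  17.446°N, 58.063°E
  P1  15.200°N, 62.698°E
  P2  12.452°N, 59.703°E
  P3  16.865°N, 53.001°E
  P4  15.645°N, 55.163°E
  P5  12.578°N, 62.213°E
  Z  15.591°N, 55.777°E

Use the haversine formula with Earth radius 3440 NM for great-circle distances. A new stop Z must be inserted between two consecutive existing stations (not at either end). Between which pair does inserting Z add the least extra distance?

between P4 and P5

Added distance for inserting Z between each consecutive pair:
P0–P1: 274.5 NM
P1–P2: 457.4 NM
P2–P3: 2.9 NM
P3–P4: 68.5 NM
P4–P5: 1.9 NM
Smallest added distance is 1.9 NM, inserting between P4 and P5.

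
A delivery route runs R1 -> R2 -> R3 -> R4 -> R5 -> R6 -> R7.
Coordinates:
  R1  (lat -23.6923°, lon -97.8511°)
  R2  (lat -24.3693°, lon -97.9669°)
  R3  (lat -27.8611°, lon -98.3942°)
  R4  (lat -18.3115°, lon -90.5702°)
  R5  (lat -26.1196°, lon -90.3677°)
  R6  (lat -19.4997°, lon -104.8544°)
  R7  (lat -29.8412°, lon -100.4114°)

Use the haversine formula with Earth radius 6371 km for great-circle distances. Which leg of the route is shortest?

R1–R2

Leg distances:
R1→R2: 76.2 km
R2→R3: 390.6 km
R3→R4: 1328.8 km
R4→R5: 868.5 km
R5→R6: 1655.6 km
R6→R7: 1234.1 km
The shortest leg is R1–R2 at 76.2 km.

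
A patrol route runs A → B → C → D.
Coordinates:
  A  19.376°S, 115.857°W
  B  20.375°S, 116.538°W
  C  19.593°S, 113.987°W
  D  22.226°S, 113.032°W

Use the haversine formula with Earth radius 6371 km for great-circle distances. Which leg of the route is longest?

Leg distances:
A→B: 131.9 km
B→C: 280.4 km
C→D: 309.1 km
The longest leg is C–D at 309.1 km.

C–D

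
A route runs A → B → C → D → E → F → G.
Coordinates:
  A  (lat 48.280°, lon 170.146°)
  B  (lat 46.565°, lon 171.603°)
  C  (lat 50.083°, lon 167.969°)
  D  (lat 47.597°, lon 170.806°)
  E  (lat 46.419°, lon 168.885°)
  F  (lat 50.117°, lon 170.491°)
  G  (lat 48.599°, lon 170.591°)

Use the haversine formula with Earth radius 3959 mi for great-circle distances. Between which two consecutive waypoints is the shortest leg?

Leg distances:
A→B: 136.7 mi
B→C: 294.8 mi
C→D: 214.8 mi
D→E: 121.7 mi
E→F: 266.0 mi
F→G: 105.0 mi
The shortest leg is F–G at 105.0 mi.

F–G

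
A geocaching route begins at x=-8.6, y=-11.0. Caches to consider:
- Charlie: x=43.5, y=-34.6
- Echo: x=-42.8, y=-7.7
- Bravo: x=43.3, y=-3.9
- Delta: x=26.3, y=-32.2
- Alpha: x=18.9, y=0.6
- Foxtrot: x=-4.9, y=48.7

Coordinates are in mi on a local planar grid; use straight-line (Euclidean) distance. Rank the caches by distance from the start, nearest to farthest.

Computing each straight-line distance from x=-8.6, y=-11.0:
Alpha x=18.9, y=0.6: 29.8 mi
Echo x=-42.8, y=-7.7: 34.4 mi
Delta x=26.3, y=-32.2: 40.8 mi
Bravo x=43.3, y=-3.9: 52.4 mi
Charlie x=43.5, y=-34.6: 57.2 mi
Foxtrot x=-4.9, y=48.7: 59.8 mi

Alpha, Echo, Delta, Bravo, Charlie, Foxtrot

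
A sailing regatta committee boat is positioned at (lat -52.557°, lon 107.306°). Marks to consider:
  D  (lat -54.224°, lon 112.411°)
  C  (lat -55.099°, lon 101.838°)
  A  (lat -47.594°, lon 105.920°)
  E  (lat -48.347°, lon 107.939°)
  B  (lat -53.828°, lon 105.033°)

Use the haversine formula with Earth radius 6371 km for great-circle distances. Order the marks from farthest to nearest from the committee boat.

A, E, C, D, B

Distances from the committee boat:
A (lat -47.594°, lon 105.920°): 560.6 km
E (lat -48.347°, lon 107.939°): 470.3 km
C (lat -55.099°, lon 101.838°): 456.6 km
D (lat -54.224°, lon 112.411°): 385.8 km
B (lat -53.828°, lon 105.033°): 207.1 km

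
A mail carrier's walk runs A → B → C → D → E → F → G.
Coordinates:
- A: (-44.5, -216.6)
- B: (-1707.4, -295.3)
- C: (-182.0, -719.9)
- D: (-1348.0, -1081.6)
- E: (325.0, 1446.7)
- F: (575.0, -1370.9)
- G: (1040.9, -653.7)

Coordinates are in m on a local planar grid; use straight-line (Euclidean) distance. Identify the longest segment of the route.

Leg distances:
A→B: 1664.8 m
B→C: 1583.4 m
C→D: 1220.8 m
D→E: 3031.7 m
E→F: 2828.7 m
F→G: 855.2 m
The longest leg is D–E at 3031.7 m.

D–E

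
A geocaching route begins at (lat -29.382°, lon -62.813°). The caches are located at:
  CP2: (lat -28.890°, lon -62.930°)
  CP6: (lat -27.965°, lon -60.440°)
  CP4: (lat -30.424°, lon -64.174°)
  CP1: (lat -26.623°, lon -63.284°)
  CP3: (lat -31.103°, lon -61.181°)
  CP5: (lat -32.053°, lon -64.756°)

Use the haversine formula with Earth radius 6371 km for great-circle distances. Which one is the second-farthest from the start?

Distances from the start ((lat -29.382°, lon -62.813°)):
CP5: 350.3 km
CP1: 310.3 km
CP6: 280.0 km
CP3: 247.4 km
CP4: 175.0 km
CP2: 55.9 km
The second-farthest is CP1 at 310.3 km.

CP1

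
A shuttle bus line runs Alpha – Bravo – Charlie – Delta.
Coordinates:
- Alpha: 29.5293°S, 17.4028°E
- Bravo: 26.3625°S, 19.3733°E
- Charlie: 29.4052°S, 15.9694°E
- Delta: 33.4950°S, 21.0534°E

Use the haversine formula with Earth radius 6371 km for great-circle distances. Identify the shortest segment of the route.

Alpha–Bravo

Leg distances:
Alpha→Bravo: 401.8 km
Bravo→Charlie: 475.8 km
Charlie→Delta: 662.7 km
The shortest leg is Alpha–Bravo at 401.8 km.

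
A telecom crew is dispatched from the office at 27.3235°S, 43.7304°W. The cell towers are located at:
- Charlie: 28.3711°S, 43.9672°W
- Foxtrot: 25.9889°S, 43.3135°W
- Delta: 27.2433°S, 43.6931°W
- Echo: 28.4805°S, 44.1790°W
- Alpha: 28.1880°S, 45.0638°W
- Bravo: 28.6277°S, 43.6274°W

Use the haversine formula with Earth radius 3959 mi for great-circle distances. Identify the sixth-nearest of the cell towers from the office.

Alpha

Distances from the office (27.3235°S, 43.7304°W):
Delta: 6.0 mi
Charlie: 73.8 mi
Echo: 84.5 mi
Bravo: 90.3 mi
Foxtrot: 95.7 mi
Alpha: 101.1 mi
The sixth-nearest is Alpha at 101.1 mi.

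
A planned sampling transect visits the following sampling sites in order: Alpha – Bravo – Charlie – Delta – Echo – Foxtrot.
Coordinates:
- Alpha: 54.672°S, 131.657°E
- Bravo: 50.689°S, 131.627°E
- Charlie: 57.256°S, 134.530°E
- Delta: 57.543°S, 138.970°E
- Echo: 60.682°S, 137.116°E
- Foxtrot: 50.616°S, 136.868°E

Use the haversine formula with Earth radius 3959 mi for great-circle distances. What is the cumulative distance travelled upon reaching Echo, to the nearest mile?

Leg distances:
Alpha→Bravo: 275.2 mi  (cumulative 275.2 mi)
Bravo→Charlie: 468.7 mi  (cumulative 744.0 mi)
Charlie→Delta: 166.4 mi  (cumulative 910.4 mi)
Delta→Echo: 226.6 mi  (cumulative 1137.0 mi)
Cumulative distance at Echo ≈ 1137 mi.

1137 mi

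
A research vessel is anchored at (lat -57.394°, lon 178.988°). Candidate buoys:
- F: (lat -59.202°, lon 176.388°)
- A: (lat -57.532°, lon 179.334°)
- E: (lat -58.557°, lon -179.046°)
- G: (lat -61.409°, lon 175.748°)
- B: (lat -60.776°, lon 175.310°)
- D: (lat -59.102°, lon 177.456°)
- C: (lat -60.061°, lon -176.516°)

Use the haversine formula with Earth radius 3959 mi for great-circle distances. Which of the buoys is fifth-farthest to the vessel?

D

Distances from the vessel ((lat -57.394°, lon 178.988°)):
G: 299.8 mi
B: 267.6 mi
C: 244.8 mi
F: 156.6 mi
D: 130.5 mi
E: 107.9 mi
A: 16.0 mi
The fifth-farthest is D at 130.5 mi.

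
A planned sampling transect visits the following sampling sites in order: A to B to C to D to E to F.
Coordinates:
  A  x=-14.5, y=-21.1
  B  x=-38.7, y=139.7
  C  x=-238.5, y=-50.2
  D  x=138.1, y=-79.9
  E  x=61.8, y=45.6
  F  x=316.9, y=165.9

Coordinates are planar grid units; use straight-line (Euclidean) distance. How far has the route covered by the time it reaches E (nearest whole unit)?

Leg distances:
A→B: 162.6  (cumulative 162.6)
B→C: 275.6  (cumulative 438.3)
C→D: 377.8  (cumulative 816.0)
D→E: 146.9  (cumulative 962.9)
Cumulative distance at E ≈ 963.

963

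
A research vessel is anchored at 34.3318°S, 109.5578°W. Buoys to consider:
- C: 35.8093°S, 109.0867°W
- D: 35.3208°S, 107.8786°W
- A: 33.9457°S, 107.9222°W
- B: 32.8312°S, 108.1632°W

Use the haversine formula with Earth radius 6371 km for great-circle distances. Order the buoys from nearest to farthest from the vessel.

Computing each great-circle distance from 34.3318°S, 109.5578°W:
A 33.9457°S, 107.9222°W: 156.5 km
C 35.8093°S, 109.0867°W: 169.8 km
D 35.3208°S, 107.8786°W: 188.6 km
B 32.8312°S, 108.1632°W: 211.0 km

A, C, D, B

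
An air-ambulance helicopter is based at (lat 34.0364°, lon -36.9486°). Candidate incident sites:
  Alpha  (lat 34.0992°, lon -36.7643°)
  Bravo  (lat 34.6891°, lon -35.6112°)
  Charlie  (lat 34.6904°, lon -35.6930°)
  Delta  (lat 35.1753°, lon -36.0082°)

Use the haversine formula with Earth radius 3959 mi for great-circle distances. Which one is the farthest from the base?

Distance to each, sorted:
Delta: 95.1 mi
Bravo: 88.6 mi
Charlie: 84.7 mi
Alpha: 11.4 mi
The farthest is Delta at 95.1 mi.

Delta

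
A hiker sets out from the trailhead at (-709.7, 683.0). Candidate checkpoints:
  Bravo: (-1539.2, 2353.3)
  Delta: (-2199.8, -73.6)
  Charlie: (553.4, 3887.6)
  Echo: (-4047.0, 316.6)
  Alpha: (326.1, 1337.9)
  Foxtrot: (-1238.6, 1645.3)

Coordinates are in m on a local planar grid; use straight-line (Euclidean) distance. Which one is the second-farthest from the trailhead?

Distance to each, sorted:
Charlie: 3444.5 m
Echo: 3357.4 m
Bravo: 1864.9 m
Delta: 1671.2 m
Alpha: 1225.5 m
Foxtrot: 1098.1 m
The second-farthest is Echo at 3357.4 m.

Echo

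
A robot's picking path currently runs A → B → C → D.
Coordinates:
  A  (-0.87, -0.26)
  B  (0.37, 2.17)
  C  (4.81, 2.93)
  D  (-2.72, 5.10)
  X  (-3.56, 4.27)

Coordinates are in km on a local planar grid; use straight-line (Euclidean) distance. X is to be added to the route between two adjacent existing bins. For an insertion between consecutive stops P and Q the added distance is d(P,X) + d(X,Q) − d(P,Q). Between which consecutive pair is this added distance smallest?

Added distance for inserting X between each consecutive pair:
A–B: 7.0 km
B–C: 8.4 km
C–D: 1.8 km
Smallest added distance is 1.8 km, inserting between C and D.

between C and D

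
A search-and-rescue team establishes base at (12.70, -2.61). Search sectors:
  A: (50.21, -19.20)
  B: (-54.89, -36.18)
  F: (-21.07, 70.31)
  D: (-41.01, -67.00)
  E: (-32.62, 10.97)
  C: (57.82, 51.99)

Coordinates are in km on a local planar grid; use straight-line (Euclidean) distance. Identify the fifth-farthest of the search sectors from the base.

E

Distance to each, sorted:
D: 83.9 km
F: 80.4 km
B: 75.5 km
C: 70.8 km
E: 47.3 km
A: 41.0 km
The fifth-farthest is E at 47.3 km.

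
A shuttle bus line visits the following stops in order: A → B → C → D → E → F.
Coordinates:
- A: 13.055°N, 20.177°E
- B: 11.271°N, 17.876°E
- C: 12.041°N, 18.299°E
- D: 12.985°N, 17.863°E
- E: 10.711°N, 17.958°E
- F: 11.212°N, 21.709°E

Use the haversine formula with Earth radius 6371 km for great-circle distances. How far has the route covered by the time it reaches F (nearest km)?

1198 km

Leg distances:
A→B: 319.2 km  (cumulative 319.2 km)
B→C: 97.2 km  (cumulative 416.4 km)
C→D: 115.1 km  (cumulative 531.6 km)
D→E: 253.1 km  (cumulative 784.7 km)
E→F: 413.3 km  (cumulative 1197.9 km)
Cumulative distance at F ≈ 1198 km.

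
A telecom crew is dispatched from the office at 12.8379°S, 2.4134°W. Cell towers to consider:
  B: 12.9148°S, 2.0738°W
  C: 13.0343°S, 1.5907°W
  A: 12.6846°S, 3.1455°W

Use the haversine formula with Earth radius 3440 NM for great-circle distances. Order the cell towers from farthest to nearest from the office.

C, A, B

Distance from the office at 12.8379°S, 2.4134°W to each:
C 13.0343°S, 1.5907°W: 49.6 NM
A 12.6846°S, 3.1455°W: 43.8 NM
B 12.9148°S, 2.0738°W: 20.4 NM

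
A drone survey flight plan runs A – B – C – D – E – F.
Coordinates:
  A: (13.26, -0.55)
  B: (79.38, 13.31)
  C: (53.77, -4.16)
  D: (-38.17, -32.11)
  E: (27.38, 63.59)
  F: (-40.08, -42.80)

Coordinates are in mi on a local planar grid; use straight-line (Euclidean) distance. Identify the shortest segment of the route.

Leg distances:
A→B: 67.6 mi
B→C: 31.0 mi
C→D: 96.1 mi
D→E: 116.0 mi
E→F: 126.0 mi
The shortest leg is B–C at 31.0 mi.

B–C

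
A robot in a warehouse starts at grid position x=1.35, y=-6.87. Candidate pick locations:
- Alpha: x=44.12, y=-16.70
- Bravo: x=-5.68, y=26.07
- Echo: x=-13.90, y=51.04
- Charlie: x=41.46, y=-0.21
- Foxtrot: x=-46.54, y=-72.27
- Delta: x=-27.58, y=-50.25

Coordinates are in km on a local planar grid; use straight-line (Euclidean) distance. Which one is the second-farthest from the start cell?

Distances from the start cell (x=1.35, y=-6.87):
Foxtrot: 81.1 km
Echo: 59.9 km
Delta: 52.1 km
Alpha: 43.9 km
Charlie: 40.7 km
Bravo: 33.7 km
The second-farthest is Echo at 59.9 km.

Echo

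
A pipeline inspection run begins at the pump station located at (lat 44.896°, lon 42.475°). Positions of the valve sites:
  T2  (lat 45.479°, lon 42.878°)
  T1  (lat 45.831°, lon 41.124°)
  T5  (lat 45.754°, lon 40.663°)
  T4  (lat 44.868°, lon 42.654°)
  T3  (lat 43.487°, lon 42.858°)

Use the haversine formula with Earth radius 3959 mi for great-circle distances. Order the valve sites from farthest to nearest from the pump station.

Distances from the pump station:
T5 (lat 45.754°, lon 40.663°): 106.1 mi
T3 (lat 43.487°, lon 42.858°): 99.2 mi
T1 (lat 45.831°, lon 41.124°): 92.1 mi
T2 (lat 45.479°, lon 42.878°): 44.8 mi
T4 (lat 44.868°, lon 42.654°): 9.0 mi

T5, T3, T1, T2, T4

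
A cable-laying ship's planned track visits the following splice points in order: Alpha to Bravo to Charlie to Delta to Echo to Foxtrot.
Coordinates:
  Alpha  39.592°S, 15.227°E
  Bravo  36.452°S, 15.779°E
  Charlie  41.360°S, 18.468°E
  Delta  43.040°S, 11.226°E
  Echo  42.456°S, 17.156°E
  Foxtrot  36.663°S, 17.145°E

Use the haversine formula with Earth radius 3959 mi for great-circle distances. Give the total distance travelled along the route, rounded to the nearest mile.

Leg distances:
Alpha→Bravo: 219.0 mi  (cumulative 219.0 mi)
Bravo→Charlie: 368.6 mi  (cumulative 587.6 mi)
Charlie→Delta: 388.3 mi  (cumulative 976.0 mi)
Delta→Echo: 303.5 mi  (cumulative 1279.5 mi)
Echo→Foxtrot: 400.3 mi  (cumulative 1679.8 mi)
Total route length ≈ 1680 mi.

1680 mi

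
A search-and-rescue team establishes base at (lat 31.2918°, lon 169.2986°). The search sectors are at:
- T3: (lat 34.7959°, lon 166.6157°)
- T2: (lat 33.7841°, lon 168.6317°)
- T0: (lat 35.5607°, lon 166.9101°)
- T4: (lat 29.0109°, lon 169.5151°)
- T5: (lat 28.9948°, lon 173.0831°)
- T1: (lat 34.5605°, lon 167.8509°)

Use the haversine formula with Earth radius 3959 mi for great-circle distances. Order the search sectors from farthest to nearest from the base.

T0, T3, T5, T1, T2, T4

Computing each great-circle distance from (lat 31.2918°, lon 169.2986°):
T0 (lat 35.5607°, lon 166.9101°): 325.5 mi
T3 (lat 34.7959°, lon 166.6157°): 287.7 mi
T5 (lat 28.9948°, lon 173.0831°): 276.2 mi
T1 (lat 34.5605°, lon 167.8509°): 241.0 mi
T2 (lat 33.7841°, lon 168.6317°): 176.5 mi
T4 (lat 29.0109°, lon 169.5151°): 158.1 mi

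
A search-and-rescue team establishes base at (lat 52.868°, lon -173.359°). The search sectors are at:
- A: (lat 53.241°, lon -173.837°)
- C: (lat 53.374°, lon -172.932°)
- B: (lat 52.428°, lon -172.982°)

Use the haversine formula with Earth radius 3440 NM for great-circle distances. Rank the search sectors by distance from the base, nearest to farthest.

Distance from the base at (lat 52.868°, lon -173.359°) to each:
A (lat 53.241°, lon -173.837°): 28.3 NM
B (lat 52.428°, lon -172.982°): 29.8 NM
C (lat 53.374°, lon -172.932°): 34.1 NM

A, B, C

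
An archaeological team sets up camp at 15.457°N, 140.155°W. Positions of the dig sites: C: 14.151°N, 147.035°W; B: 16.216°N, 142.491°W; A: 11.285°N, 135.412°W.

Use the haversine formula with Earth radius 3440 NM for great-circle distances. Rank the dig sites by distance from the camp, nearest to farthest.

Computing each great-circle distance from 15.457°N, 140.155°W:
B 16.216°N, 142.491°W: 142.4 NM
A 11.285°N, 135.412°W: 373.4 NM
C 14.151°N, 147.035°W: 407.0 NM

B, A, C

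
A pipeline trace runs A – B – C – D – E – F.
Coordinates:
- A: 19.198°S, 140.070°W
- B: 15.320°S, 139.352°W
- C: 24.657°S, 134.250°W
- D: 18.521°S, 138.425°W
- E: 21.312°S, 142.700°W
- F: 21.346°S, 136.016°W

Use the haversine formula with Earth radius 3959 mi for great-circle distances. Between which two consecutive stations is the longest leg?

B–C

Leg distances:
A→B: 272.1 mi
B→C: 725.0 mi
C→D: 501.6 mi
D→E: 338.1 mi
E→F: 430.2 mi
The longest leg is B–C at 725.0 mi.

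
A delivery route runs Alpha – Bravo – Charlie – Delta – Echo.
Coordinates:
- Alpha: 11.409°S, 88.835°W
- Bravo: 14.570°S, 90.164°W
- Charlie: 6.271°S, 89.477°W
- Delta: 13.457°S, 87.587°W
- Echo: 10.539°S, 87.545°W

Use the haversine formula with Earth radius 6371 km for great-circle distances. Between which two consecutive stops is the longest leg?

Bravo–Charlie

Leg distances:
Alpha→Bravo: 379.8 km
Bravo→Charlie: 925.9 km
Charlie→Delta: 825.4 km
Delta→Echo: 324.5 km
The longest leg is Bravo–Charlie at 925.9 km.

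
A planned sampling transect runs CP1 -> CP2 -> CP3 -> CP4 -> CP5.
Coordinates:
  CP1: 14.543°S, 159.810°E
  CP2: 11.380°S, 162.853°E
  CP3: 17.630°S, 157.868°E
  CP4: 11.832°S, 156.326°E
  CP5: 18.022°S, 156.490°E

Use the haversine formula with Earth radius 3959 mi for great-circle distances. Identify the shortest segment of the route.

Leg distances:
CP1→CP2: 299.6 mi
CP2→CP3: 545.5 mi
CP3→CP4: 413.7 mi
CP4→CP5: 427.9 mi
The shortest leg is CP1–CP2 at 299.6 mi.

CP1–CP2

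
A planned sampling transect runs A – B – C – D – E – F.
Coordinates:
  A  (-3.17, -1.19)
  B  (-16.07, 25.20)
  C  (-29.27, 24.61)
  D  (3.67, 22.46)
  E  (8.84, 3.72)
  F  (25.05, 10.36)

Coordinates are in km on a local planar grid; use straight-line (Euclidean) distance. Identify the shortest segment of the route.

B–C

Leg distances:
A→B: 29.4 km
B→C: 13.2 km
C→D: 33.0 km
D→E: 19.4 km
E→F: 17.5 km
The shortest leg is B–C at 13.2 km.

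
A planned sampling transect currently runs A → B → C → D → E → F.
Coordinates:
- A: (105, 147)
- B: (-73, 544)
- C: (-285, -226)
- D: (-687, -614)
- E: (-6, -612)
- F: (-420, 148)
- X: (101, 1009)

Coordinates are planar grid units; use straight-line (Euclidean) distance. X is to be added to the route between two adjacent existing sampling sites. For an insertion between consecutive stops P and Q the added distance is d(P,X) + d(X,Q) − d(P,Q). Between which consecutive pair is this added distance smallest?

Added distance for inserting X between each consecutive pair:
A–B: 923.4
B–C: 991.8
C–D: 2539.4
D–E: 2747.7
E–F: 1765.4
Smallest added distance is 923.4, inserting between A and B.

between A and B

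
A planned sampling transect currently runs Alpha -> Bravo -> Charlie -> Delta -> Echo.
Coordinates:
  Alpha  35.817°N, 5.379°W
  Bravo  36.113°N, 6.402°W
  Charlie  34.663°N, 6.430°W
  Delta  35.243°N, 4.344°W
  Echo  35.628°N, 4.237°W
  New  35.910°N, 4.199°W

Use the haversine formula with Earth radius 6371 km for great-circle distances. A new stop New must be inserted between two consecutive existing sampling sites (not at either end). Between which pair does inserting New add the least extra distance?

between Delta and Echo

Added distance for inserting New between each consecutive pair:
Alpha–Bravo: 208.5 km
Bravo–Charlie: 283.6 km
Charlie–Delta: 120.0 km
Delta–Echo: 63.0 km
Smallest added distance is 63.0 km, inserting between Delta and Echo.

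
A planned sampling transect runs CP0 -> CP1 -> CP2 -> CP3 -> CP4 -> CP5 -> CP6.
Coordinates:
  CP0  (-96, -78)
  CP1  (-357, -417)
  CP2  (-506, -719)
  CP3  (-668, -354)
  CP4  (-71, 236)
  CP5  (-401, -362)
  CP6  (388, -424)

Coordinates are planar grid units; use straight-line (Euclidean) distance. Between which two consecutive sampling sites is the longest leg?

Leg distances:
CP0→CP1: 427.8
CP1→CP2: 336.8
CP2→CP3: 399.3
CP3→CP4: 839.4
CP4→CP5: 683.0
CP5→CP6: 791.4
The longest leg is CP3–CP4 at 839.4.

CP3–CP4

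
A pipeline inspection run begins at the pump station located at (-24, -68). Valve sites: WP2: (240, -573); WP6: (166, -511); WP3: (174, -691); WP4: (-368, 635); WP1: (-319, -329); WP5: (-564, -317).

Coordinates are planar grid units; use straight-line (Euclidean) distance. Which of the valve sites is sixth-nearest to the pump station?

WP4

Distance to each, sorted:
WP1: 393.9
WP6: 482.0
WP2: 569.8
WP5: 594.6
WP3: 653.7
WP4: 782.7
The sixth-nearest is WP4 at 782.7.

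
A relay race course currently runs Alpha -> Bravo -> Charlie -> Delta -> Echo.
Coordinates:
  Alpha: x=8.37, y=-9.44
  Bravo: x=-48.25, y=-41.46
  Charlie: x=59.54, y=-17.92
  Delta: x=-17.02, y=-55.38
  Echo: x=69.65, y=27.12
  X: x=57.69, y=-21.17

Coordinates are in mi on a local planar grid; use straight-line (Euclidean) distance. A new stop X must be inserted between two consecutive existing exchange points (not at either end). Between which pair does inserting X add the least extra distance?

Added distance for inserting X between each consecutive pair:
Alpha–Bravo: 93.5 mi
Bravo–Charlie: 1.3 mi
Charlie–Delta: 0.7 mi
Delta–Echo: 12.3 mi
Smallest added distance is 0.7 mi, inserting between Charlie and Delta.

between Charlie and Delta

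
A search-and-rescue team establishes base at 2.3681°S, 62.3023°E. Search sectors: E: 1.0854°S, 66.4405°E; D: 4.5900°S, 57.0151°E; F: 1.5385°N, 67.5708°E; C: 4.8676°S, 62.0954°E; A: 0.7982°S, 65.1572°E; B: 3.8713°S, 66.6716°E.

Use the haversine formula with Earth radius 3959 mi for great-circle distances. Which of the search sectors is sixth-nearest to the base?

Distances from the base (2.3681°S, 62.3023°E):
C: 173.3 mi
A: 225.1 mi
E: 299.2 mi
B: 318.8 mi
D: 395.6 mi
F: 453.1 mi
The sixth-nearest is F at 453.1 mi.

F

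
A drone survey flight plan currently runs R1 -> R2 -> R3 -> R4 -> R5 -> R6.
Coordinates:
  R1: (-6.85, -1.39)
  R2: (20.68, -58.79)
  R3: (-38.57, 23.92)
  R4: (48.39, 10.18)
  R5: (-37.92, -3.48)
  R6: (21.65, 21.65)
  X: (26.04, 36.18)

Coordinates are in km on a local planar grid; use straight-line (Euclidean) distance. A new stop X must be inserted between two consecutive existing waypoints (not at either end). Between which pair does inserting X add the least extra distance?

Added distance for inserting X between each consecutive pair:
R1–R2: 81.4 km
R2–R3: 59.1 km
R3–R4: 12.0 km
R4–R5: 22.2 km
R5–R6: 25.8 km
Smallest added distance is 12.0 km, inserting between R3 and R4.

between R3 and R4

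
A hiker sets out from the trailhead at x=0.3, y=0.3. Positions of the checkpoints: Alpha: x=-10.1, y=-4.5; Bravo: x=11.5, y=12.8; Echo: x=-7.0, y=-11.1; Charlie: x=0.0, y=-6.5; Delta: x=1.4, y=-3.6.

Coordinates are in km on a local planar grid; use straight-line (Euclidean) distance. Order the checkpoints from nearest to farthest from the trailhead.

Distance from the trailhead at x=0.3, y=0.3 to each:
Delta x=1.4, y=-3.6: 4.1 km
Charlie x=0.0, y=-6.5: 6.8 km
Alpha x=-10.1, y=-4.5: 11.5 km
Echo x=-7.0, y=-11.1: 13.5 km
Bravo x=11.5, y=12.8: 16.8 km

Delta, Charlie, Alpha, Echo, Bravo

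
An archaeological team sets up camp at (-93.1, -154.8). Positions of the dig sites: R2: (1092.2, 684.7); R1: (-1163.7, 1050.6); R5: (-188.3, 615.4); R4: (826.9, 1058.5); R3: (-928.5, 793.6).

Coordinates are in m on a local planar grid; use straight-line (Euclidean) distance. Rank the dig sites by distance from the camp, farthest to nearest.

Distances from the camp:
R1 (-1163.7, 1050.6): 1612.2 m
R4 (826.9, 1058.5): 1522.7 m
R2 (1092.2, 684.7): 1452.5 m
R3 (-928.5, 793.6): 1263.9 m
R5 (-188.3, 615.4): 776.1 m

R1, R4, R2, R3, R5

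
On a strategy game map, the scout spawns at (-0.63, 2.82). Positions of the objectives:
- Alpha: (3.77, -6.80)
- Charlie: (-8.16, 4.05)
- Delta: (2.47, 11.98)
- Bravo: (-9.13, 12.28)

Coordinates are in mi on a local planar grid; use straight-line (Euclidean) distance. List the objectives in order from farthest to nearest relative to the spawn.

Bravo, Alpha, Delta, Charlie

Computing each straight-line distance from (-0.63, 2.82):
Bravo (-9.13, 12.28): 12.7 mi
Alpha (3.77, -6.80): 10.6 mi
Delta (2.47, 11.98): 9.7 mi
Charlie (-8.16, 4.05): 7.6 mi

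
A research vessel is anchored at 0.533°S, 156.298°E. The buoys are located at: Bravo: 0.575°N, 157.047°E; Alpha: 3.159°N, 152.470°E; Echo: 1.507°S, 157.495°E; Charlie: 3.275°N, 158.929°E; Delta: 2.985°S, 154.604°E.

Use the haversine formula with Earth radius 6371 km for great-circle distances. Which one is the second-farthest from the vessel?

Distances from the vessel (0.533°S, 156.298°E):
Alpha: 591.2 km
Charlie: 514.6 km
Delta: 331.3 km
Echo: 171.6 km
Bravo: 148.7 km
The second-farthest is Charlie at 514.6 km.

Charlie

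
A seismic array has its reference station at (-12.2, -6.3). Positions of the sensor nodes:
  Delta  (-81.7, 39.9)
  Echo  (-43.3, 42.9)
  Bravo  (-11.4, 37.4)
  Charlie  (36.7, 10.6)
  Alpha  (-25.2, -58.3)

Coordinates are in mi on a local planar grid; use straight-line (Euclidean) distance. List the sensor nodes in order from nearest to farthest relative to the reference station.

Bravo, Charlie, Alpha, Echo, Delta

Distance from the reference station at (-12.2, -6.3) to each:
Bravo (-11.4, 37.4): 43.7 mi
Charlie (36.7, 10.6): 51.7 mi
Alpha (-25.2, -58.3): 53.6 mi
Echo (-43.3, 42.9): 58.2 mi
Delta (-81.7, 39.9): 83.5 mi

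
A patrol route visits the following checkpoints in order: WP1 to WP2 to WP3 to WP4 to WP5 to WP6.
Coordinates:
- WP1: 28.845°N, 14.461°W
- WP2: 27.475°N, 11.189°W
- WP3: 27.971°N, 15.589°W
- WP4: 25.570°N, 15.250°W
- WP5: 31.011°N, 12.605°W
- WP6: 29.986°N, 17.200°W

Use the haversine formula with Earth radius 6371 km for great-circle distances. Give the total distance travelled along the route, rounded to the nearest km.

Leg distances:
WP1→WP2: 355.1 km  (cumulative 355.1 km)
WP2→WP3: 436.6 km  (cumulative 791.6 km)
WP3→WP4: 269.1 km  (cumulative 1060.7 km)
WP4→WP5: 658.0 km  (cumulative 1718.8 km)
WP5→WP6: 454.7 km  (cumulative 2173.5 km)
Total route length ≈ 2173 km.

2173 km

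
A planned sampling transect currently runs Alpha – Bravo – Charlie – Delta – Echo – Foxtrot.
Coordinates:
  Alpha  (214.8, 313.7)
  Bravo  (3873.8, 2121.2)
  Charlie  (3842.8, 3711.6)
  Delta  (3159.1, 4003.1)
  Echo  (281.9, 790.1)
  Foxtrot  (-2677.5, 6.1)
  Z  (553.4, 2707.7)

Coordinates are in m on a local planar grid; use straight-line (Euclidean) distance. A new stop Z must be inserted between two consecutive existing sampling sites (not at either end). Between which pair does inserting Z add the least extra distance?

between Delta and Echo

Added distance for inserting Z between each consecutive pair:
Alpha–Bravo: 1708.5 m
Bravo–Charlie: 5220.3 m
Charlie–Delta: 5605.9 m
Delta–Echo: 533.7 m
Echo–Foxtrot: 3086.8 m
Smallest added distance is 533.7 m, inserting between Delta and Echo.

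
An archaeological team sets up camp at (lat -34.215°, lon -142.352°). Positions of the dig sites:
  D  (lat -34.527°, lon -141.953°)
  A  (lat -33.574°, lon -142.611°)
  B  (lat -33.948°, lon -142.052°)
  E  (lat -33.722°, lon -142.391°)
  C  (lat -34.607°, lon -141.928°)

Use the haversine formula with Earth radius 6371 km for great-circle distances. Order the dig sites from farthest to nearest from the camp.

Distance from the camp at (lat -34.215°, lon -142.352°) to each:
A (lat -33.574°, lon -142.611°): 75.2 km
C (lat -34.607°, lon -141.928°): 58.4 km
E (lat -33.722°, lon -142.391°): 54.9 km
D (lat -34.527°, lon -141.953°): 50.4 km
B (lat -33.948°, lon -142.052°): 40.6 km

A, C, E, D, B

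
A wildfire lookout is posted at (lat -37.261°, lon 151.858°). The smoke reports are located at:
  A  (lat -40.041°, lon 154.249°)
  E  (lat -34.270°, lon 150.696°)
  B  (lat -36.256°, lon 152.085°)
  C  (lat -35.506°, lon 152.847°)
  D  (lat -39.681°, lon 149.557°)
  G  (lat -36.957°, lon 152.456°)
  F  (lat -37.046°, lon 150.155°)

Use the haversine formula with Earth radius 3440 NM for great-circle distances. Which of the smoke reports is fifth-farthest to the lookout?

Distance to each, sorted:
A: 201.0 NM
E: 188.3 NM
D: 181.1 NM
C: 115.7 NM
F: 82.5 NM
B: 61.3 NM
G: 34.0 NM
The fifth-farthest is F at 82.5 NM.

F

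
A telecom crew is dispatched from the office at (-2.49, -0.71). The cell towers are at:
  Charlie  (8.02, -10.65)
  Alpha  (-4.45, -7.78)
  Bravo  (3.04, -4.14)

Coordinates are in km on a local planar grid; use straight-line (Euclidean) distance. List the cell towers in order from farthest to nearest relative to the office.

Charlie, Alpha, Bravo

Distances from the office:
Charlie (8.02, -10.65): 14.5 km
Alpha (-4.45, -7.78): 7.3 km
Bravo (3.04, -4.14): 6.5 km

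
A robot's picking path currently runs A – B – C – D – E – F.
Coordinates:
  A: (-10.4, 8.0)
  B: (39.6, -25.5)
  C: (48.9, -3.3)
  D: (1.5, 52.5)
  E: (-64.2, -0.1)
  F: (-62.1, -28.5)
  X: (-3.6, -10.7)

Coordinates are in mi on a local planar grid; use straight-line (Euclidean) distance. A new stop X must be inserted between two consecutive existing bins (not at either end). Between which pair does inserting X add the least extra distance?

Added distance for inserting X between each consecutive pair:
A–B: 5.4 mi
B–C: 74.6 mi
C–D: 43.2 mi
D–E: 40.8 mi
E–F: 94.2 mi
Smallest added distance is 5.4 mi, inserting between A and B.

between A and B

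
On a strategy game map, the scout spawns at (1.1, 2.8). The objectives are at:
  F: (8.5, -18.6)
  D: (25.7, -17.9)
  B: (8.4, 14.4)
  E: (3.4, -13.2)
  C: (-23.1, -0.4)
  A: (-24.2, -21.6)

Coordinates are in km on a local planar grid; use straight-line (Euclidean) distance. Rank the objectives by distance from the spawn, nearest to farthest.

Computing each straight-line distance from (1.1, 2.8):
B (8.4, 14.4): 13.7 km
E (3.4, -13.2): 16.2 km
F (8.5, -18.6): 22.6 km
C (-23.1, -0.4): 24.4 km
D (25.7, -17.9): 32.2 km
A (-24.2, -21.6): 35.1 km

B, E, F, C, D, A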